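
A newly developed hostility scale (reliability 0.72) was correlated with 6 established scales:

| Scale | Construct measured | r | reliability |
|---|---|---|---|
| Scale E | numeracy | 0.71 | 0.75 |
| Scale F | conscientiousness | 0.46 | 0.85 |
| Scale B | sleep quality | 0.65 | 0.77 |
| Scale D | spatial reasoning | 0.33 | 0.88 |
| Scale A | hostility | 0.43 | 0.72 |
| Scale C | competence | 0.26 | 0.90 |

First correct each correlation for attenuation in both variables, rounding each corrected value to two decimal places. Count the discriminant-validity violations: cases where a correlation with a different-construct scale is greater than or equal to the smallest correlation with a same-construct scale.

Disattenuated r (r / √(r_scale · r_new)):
  Scale E (disc): 0.71 / √(0.75·0.72) = 0.97
  Scale F (disc): 0.46 / √(0.85·0.72) = 0.59
  Scale B (disc): 0.65 / √(0.77·0.72) = 0.87
  Scale D (disc): 0.33 / √(0.88·0.72) = 0.41
  Scale A (conv): 0.43 / √(0.72·0.72) = 0.60
  Scale C (disc): 0.26 / √(0.90·0.72) = 0.32
Smallest convergent = 0.60. Discriminant values: 0.97, 0.59, 0.87, 0.41, 0.32; count ≥ 0.60 → 2.

2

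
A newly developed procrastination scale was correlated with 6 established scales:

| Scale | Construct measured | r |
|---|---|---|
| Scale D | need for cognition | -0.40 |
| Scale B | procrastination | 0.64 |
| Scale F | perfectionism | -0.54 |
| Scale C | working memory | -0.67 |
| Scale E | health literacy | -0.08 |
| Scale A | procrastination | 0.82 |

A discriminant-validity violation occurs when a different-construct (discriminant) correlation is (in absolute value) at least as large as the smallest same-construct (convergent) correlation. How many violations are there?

1

Convergent (same construct = procrastination): Scale B, Scale A.
Smallest convergent = 0.64. Discriminant |r|: 0.40, 0.54, 0.67, 0.08; count ≥ 0.64 → 1.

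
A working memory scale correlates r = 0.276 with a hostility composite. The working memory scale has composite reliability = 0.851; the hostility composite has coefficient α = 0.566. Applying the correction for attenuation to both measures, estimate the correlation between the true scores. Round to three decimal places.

r_true = r_obs / √(r_xx · r_yy) = 0.276 / √(0.851 × 0.566) = 0.276 / √0.481666 = 0.276 / 0.6940 ≈ 0.398.

0.398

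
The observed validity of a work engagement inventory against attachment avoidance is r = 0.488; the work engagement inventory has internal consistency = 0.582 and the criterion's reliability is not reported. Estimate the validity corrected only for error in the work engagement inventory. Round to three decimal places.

Single correction: r_c = r_obs / √r_xx = 0.488 / √0.582 = 0.488 / 0.7629 ≈ 0.640.

0.640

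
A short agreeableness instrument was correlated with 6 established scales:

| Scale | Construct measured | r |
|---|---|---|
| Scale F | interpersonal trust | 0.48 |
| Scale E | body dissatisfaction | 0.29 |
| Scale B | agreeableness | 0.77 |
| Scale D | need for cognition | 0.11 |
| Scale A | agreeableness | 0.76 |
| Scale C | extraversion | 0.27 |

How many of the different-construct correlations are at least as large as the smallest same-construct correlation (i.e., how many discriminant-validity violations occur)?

Convergent (same construct = agreeableness): Scale B, Scale A.
Smallest convergent = 0.76. Discriminant values: 0.48, 0.29, 0.11, 0.27; count ≥ 0.76 → 0.

0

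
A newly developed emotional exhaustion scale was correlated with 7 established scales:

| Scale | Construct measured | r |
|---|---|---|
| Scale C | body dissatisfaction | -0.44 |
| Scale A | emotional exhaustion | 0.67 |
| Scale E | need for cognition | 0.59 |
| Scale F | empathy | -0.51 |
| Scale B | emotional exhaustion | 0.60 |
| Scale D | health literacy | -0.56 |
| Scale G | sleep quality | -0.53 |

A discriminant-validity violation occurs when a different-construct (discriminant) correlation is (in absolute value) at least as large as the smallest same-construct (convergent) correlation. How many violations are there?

Convergent (same construct = emotional exhaustion): Scale A, Scale B.
Smallest convergent = 0.60. Discriminant |r|: 0.44, 0.59, 0.51, 0.56, 0.53; count ≥ 0.60 → 0.

0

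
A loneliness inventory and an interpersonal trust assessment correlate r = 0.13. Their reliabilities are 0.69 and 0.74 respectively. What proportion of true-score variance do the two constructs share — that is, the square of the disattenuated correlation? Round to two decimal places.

Disattenuated r = 0.13 / √(0.69 × 0.74) = 0.13 / 0.7146 = 0.1819.
Shared true-score variance = 0.1819² = 0.0331 ≈ 0.03.

0.03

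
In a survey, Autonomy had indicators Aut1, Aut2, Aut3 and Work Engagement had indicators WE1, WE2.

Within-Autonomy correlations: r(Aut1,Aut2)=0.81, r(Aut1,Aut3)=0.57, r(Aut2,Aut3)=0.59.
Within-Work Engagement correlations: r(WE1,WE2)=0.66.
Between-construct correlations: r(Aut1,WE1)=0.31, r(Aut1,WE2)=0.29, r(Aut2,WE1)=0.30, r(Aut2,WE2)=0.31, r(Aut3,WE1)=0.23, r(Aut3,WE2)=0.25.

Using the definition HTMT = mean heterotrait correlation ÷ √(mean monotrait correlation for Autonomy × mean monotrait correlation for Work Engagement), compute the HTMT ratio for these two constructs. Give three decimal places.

0.428

Mean heterotrait r = 1.69/6 = 0.2817.
Mean within-Aut = 1.97/3 = 0.6567; mean within-WE = 0.66/1 = 0.6600.
Geometric mean = √(0.6567 × 0.6600) = 0.6583.
HTMT = 0.2817 / 0.6583 = 0.428.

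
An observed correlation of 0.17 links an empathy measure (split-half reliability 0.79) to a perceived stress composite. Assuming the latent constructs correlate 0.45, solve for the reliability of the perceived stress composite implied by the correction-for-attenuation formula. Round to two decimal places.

r_true = r_obs / √(r_xx · r_yy) ⇒ 0.45 = 0.17 / √(0.79 · r_yy).
√(0.79 · r_yy) = 0.17 / 0.45 = 0.3778; 0.79 · r_yy = 0.1427; r_yy = 0.1427 / 0.79 ≈ 0.18.

0.18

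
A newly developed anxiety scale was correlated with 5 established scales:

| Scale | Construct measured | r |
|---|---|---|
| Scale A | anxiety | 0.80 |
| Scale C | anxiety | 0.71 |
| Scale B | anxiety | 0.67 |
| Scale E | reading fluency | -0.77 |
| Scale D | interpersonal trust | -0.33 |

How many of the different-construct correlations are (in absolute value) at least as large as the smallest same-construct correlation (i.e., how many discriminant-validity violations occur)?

1

Convergent (same construct = anxiety): Scale A, Scale C, Scale B.
Smallest convergent = 0.67. Discriminant |r|: 0.77, 0.33; count ≥ 0.67 → 1.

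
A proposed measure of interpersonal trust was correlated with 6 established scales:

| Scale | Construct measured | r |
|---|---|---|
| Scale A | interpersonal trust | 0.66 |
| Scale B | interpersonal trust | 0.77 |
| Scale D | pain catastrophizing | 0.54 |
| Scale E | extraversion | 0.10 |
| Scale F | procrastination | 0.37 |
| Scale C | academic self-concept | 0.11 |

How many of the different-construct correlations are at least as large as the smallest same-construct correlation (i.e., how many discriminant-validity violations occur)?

Convergent (same construct = interpersonal trust): Scale A, Scale B.
Smallest convergent = 0.66. Discriminant values: 0.54, 0.10, 0.37, 0.11; count ≥ 0.66 → 0.

0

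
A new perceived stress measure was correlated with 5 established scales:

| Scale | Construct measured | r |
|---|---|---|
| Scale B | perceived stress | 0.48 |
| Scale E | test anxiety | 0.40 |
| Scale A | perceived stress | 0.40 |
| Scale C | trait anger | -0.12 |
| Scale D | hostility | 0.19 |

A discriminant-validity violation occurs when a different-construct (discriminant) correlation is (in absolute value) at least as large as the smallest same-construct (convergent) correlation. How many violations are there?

1

Convergent (same construct = perceived stress): Scale B, Scale A.
Smallest convergent = 0.40. Discriminant |r|: 0.40, 0.12, 0.19; count ≥ 0.40 → 1.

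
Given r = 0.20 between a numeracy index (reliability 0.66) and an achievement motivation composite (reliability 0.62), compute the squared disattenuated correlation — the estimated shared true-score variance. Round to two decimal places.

Disattenuated r = 0.20 / √(0.66 × 0.62) = 0.20 / 0.6397 = 0.3126.
Shared true-score variance = 0.3126² = 0.0977 ≈ 0.10.

0.10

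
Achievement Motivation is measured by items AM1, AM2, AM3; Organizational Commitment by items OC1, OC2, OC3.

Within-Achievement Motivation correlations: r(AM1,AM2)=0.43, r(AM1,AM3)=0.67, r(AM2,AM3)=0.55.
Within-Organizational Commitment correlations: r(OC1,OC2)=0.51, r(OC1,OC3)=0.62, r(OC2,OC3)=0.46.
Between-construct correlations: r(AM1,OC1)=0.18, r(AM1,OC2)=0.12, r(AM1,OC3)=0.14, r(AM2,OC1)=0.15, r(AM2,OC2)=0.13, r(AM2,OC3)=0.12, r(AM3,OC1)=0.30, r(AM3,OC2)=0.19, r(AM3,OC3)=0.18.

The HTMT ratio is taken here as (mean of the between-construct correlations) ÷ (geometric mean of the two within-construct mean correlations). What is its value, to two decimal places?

0.31

Mean heterotrait r = 1.51/9 = 0.1678.
Mean within-AM = 1.65/3 = 0.5500; mean within-OC = 1.59/3 = 0.5300.
Geometric mean = √(0.5500 × 0.5300) = 0.5399.
HTMT = 0.1678 / 0.5399 = 0.31.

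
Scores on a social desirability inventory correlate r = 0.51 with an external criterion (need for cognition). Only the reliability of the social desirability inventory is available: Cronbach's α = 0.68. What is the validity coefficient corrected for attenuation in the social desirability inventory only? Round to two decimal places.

0.62

Single correction: r_c = r_obs / √r_xx = 0.51 / √0.68 = 0.51 / 0.8246 ≈ 0.62.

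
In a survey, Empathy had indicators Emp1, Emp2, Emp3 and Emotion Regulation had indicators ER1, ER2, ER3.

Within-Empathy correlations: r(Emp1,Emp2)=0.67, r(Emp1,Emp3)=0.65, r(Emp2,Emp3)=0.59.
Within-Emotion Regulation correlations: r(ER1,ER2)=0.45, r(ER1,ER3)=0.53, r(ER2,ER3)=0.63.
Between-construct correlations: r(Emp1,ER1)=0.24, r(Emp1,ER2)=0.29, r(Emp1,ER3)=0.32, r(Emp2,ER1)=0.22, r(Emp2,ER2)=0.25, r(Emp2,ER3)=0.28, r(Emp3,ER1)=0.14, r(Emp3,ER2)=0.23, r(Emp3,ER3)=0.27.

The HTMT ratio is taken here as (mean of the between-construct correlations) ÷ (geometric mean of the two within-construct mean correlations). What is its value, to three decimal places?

0.426

Mean between = 2.24/9 = 0.2489.
Mean within-Emp = 1.91/3 = 0.6367; mean within-ER = 1.61/3 = 0.5367.
Geometric mean = √(0.6367 × 0.5367) = 0.5846.
HTMT = 0.2489 / 0.5846 = 0.426.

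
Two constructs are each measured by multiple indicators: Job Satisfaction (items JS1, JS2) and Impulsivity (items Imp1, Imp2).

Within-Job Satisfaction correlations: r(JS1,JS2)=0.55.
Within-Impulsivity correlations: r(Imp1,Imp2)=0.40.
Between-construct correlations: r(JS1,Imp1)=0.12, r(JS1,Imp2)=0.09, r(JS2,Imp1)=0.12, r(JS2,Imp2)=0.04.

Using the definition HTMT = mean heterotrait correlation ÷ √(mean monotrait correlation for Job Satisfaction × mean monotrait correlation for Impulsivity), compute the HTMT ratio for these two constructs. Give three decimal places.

0.197

Between-construct mean = 0.37/4 = 0.0925.
Mean within-JS = 0.55/1 = 0.5500; mean within-Imp = 0.40/1 = 0.4000.
Geometric mean = √(0.5500 × 0.4000) = 0.4690.
HTMT = 0.0925 / 0.4690 = 0.197.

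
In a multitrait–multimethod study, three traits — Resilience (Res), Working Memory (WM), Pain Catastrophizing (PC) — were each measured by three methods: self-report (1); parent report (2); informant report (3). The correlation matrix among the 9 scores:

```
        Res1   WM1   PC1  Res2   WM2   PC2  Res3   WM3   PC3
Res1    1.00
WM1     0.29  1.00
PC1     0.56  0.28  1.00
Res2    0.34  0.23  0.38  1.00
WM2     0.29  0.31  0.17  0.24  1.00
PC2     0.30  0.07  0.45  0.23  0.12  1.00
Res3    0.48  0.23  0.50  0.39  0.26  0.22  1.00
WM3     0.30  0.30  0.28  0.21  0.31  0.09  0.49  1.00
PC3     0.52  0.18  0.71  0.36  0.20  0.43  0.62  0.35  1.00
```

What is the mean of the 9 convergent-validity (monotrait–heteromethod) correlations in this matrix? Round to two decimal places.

Convergent values: 0.34, 0.48, 0.39, 0.31, 0.30, 0.31, 0.45, 0.71, 0.43; mean = 3.72/9 = 0.41.

0.41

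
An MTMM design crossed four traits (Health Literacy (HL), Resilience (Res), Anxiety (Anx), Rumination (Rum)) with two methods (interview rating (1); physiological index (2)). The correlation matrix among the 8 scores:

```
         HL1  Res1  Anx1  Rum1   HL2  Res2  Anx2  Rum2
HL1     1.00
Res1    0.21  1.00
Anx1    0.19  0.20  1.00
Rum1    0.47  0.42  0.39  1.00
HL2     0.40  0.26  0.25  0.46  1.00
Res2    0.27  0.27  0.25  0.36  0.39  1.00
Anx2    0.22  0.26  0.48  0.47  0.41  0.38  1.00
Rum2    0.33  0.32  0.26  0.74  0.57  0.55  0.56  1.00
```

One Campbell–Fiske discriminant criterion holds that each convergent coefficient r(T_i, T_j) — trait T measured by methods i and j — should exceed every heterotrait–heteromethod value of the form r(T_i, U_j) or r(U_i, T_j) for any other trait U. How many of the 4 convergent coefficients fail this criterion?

2

Each convergent coefficient versus the relevant comparison correlations:
HL (methods 1·2): 0.40 vs {0.27, 0.26, 0.22, 0.25, 0.33, 0.46} → fail.
Res (methods 1·2): 0.27 vs {0.26, 0.27, 0.26, 0.25, 0.32, 0.36} → fail.
Anx (methods 1·2): 0.48 vs {0.25, 0.22, 0.25, 0.26, 0.26, 0.47} → pass.
Rum (methods 1·2): 0.74 vs {0.46, 0.33, 0.36, 0.32, 0.47, 0.26} → pass.
2 of 4 fail.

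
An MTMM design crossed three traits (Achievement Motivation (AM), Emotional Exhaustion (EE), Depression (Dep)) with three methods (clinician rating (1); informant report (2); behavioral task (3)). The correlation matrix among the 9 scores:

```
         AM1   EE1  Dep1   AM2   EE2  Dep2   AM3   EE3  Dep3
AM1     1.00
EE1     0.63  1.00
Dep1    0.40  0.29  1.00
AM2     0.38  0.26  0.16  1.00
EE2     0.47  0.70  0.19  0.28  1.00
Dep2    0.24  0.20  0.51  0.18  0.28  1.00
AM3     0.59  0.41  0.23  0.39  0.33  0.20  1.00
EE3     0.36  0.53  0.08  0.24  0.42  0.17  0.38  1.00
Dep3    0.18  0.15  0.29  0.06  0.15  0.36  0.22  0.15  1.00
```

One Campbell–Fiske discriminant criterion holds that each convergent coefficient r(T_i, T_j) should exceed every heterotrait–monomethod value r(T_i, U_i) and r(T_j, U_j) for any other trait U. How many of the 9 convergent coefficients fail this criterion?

Each convergent coefficient versus the relevant comparison correlations:
AM (methods 1·2): 0.38 vs {0.63, 0.28, 0.40, 0.18} → fail.
AM (methods 1·3): 0.59 vs {0.63, 0.38, 0.40, 0.22} → fail.
AM (methods 2·3): 0.39 vs {0.28, 0.38, 0.18, 0.22} → pass.
EE (methods 1·2): 0.70 vs {0.63, 0.28, 0.29, 0.28} → pass.
EE (methods 1·3): 0.53 vs {0.63, 0.38, 0.29, 0.15} → fail.
EE (methods 2·3): 0.42 vs {0.28, 0.38, 0.28, 0.15} → pass.
Dep (methods 1·2): 0.51 vs {0.40, 0.18, 0.29, 0.28} → pass.
Dep (methods 1·3): 0.29 vs {0.40, 0.22, 0.29, 0.15} → fail.
Dep (methods 2·3): 0.36 vs {0.18, 0.22, 0.28, 0.15} → pass.
4 of 9 fail.

4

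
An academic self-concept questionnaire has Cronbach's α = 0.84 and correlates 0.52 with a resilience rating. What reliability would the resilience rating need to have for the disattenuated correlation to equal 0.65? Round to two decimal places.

0.76

r_true = r_obs / √(r_xx · r_yy) ⇒ 0.65 = 0.52 / √(0.84 · r_yy).
√(0.84 · r_yy) = 0.52 / 0.65 = 0.8000; 0.84 · r_yy = 0.6400; r_yy = 0.6400 / 0.84 ≈ 0.76.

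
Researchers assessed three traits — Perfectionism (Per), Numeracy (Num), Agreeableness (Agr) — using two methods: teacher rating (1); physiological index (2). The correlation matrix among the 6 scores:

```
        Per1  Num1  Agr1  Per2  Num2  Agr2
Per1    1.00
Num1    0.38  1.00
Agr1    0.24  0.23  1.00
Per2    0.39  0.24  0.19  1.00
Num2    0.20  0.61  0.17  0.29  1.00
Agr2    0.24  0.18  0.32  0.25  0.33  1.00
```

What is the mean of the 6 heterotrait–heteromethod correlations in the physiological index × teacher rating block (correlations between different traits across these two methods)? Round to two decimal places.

HTHM values (method 2 × method 1): 0.24, 0.19, 0.20, 0.17, 0.24, 0.18; mean = 1.22/6 = 0.20.

0.20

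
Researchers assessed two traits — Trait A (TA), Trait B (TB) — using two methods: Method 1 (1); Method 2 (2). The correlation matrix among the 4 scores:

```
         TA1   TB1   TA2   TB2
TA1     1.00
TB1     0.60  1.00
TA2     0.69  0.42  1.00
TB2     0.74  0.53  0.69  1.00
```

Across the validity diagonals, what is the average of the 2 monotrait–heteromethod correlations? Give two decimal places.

Convergent values: 0.69, 0.53; mean = 1.22/2 = 0.61.

0.61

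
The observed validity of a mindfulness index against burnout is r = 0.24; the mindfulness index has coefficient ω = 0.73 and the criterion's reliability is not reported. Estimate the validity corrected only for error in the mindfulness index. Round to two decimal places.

0.28

Single correction: r_c = r_obs / √r_xx = 0.24 / √0.73 = 0.24 / 0.8544 ≈ 0.28.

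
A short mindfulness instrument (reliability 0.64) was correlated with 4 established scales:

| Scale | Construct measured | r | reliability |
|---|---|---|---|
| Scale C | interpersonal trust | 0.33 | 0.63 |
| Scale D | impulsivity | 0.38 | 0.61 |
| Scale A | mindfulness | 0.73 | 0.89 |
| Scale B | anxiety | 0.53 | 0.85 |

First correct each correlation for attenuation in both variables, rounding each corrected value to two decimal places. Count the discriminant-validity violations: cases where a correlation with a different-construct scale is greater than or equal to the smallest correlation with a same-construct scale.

0

Disattenuated r (r / √(r_scale · r_new)):
  Scale C (disc): 0.33 / √(0.63·0.64) = 0.52
  Scale D (disc): 0.38 / √(0.61·0.64) = 0.61
  Scale A (conv): 0.73 / √(0.89·0.64) = 0.97
  Scale B (disc): 0.53 / √(0.85·0.64) = 0.72
Smallest convergent = 0.97. Discriminant values: 0.52, 0.61, 0.72; count ≥ 0.97 → 0.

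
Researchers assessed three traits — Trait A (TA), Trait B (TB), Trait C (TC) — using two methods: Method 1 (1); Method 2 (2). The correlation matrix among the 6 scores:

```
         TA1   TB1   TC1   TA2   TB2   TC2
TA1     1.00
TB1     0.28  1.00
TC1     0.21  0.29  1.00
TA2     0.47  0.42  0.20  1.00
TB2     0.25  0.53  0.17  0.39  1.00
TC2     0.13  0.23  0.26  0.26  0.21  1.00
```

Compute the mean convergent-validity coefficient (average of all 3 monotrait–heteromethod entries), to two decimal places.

Convergent values: 0.47, 0.53, 0.26; mean = 1.26/3 = 0.42.

0.42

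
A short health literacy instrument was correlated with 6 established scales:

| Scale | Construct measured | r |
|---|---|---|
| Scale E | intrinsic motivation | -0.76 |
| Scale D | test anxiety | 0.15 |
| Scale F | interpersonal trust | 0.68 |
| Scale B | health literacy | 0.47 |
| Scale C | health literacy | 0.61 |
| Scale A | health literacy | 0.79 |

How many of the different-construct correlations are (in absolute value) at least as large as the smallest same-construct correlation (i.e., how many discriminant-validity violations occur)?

2

Convergent (same construct = health literacy): Scale B, Scale C, Scale A.
Smallest convergent = 0.47. Discriminant |r|: 0.76, 0.15, 0.68; count ≥ 0.47 → 2.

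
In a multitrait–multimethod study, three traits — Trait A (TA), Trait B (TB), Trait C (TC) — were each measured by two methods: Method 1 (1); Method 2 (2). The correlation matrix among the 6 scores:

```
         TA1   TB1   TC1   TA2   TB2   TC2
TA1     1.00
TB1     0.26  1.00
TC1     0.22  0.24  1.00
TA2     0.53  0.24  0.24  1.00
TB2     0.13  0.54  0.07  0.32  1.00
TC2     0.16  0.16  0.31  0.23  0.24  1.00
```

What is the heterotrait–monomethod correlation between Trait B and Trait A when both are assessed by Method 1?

Different traits, same method: r(TB1, TA1) = 0.26.

0.26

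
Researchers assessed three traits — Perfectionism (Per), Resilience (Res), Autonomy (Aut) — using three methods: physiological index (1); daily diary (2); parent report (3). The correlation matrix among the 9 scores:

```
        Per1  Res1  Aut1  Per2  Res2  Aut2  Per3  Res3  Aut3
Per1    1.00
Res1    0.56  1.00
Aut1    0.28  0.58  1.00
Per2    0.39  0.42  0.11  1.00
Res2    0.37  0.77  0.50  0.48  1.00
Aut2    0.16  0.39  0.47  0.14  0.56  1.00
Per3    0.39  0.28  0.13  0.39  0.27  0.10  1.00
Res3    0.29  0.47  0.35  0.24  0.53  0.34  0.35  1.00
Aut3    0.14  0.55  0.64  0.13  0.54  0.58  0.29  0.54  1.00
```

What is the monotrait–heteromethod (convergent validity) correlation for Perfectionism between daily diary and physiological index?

0.39

Same trait (Per), different methods: r(Per2, Per1) = 0.39.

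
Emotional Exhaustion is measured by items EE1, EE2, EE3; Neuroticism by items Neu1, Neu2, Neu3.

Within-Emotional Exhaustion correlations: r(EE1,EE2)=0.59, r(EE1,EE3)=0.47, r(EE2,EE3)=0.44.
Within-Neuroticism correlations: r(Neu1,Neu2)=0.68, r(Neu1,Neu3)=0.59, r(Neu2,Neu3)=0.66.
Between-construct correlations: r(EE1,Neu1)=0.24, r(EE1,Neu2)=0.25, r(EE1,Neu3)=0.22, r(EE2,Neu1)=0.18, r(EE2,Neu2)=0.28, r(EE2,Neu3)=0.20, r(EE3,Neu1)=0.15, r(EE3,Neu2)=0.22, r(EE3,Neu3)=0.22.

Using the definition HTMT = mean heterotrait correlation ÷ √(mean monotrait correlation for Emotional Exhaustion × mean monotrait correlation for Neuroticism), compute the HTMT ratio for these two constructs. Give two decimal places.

Mean heterotrait r = 1.96/9 = 0.2178.
Mean within-EE = 1.50/3 = 0.5000; mean within-Neu = 1.93/3 = 0.6433.
Geometric mean = √(0.5000 × 0.6433) = 0.5671.
HTMT = 0.2178 / 0.5671 = 0.38.

0.38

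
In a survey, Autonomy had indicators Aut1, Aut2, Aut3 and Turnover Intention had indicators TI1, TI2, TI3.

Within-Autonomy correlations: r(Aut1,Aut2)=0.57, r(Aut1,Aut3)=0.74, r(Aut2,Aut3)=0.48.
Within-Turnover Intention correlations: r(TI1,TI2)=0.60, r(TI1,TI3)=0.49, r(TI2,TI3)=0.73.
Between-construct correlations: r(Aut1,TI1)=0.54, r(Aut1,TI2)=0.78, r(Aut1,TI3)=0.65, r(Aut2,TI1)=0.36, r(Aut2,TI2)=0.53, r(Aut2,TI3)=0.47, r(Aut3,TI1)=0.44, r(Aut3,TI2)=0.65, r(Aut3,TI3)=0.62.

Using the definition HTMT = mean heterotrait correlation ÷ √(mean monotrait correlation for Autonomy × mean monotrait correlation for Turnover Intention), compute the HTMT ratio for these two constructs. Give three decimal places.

Mean between = 5.04/9 = 0.5600.
Mean within-Aut = 1.79/3 = 0.5967; mean within-TI = 1.82/3 = 0.6067.
Geometric mean = √(0.5967 × 0.6067) = 0.6017.
HTMT = 0.5600 / 0.6017 = 0.931.

0.931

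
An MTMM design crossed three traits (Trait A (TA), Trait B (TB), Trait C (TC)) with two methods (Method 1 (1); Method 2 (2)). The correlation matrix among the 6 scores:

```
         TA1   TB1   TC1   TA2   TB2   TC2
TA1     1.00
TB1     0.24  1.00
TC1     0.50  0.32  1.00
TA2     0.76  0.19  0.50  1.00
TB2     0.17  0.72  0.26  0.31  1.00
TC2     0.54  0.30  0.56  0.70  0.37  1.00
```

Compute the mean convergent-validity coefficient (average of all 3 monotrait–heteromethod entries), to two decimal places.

Convergent values: 0.76, 0.72, 0.56; mean = 2.04/3 = 0.68.

0.68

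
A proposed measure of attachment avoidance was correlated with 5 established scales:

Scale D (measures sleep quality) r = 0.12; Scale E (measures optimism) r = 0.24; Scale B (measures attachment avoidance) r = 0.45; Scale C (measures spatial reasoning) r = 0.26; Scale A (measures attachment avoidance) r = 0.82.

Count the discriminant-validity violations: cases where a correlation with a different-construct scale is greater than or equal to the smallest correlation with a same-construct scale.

0

Convergent (same construct = attachment avoidance): Scale B, Scale A.
Smallest convergent = 0.45. Discriminant values: 0.12, 0.24, 0.26; count ≥ 0.45 → 0.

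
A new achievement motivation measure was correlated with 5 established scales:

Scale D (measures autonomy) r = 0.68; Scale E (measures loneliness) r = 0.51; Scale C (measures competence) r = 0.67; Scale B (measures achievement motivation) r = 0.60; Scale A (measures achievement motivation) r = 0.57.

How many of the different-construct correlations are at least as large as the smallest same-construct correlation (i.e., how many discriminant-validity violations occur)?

Convergent (same construct = achievement motivation): Scale B, Scale A.
Smallest convergent = 0.57. Discriminant values: 0.68, 0.51, 0.67; count ≥ 0.57 → 2.

2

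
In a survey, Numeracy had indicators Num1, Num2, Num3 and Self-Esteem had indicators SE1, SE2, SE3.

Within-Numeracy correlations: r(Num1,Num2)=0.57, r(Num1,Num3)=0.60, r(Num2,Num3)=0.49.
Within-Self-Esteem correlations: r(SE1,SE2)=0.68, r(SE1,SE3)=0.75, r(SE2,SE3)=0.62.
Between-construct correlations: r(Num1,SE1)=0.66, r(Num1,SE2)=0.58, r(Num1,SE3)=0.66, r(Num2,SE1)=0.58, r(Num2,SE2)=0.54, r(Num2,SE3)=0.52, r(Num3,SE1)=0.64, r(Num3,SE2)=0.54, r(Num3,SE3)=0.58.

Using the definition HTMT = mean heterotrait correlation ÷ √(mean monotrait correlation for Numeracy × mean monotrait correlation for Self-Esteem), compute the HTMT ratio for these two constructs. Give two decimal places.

0.96

Mean heterotrait r = 5.30/9 = 0.5889.
Mean within-Num = 1.66/3 = 0.5533; mean within-SE = 2.05/3 = 0.6833.
Geometric mean = √(0.5533 × 0.6833) = 0.6149.
HTMT = 0.5889 / 0.6149 = 0.96.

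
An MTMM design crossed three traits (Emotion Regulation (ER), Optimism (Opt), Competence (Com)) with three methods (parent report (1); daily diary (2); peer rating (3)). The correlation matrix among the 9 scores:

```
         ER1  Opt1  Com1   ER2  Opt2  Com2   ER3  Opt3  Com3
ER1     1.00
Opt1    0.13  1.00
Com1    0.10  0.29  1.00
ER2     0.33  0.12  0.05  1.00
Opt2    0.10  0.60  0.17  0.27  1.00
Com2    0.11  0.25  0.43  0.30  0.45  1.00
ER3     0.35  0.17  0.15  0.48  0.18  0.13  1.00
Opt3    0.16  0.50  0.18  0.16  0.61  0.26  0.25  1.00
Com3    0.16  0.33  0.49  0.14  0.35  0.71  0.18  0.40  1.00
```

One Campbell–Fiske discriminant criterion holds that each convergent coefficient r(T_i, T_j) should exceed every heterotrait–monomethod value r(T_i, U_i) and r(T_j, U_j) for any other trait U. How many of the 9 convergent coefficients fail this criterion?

Convergent coefficients and their comparison sets:
ER (methods 1·2): 0.33 vs {0.13, 0.27, 0.10, 0.30} → pass.
ER (methods 1·3): 0.35 vs {0.13, 0.25, 0.10, 0.18} → pass.
ER (methods 2·3): 0.48 vs {0.27, 0.25, 0.30, 0.18} → pass.
Opt (methods 1·2): 0.60 vs {0.13, 0.27, 0.29, 0.45} → pass.
Opt (methods 1·3): 0.50 vs {0.13, 0.25, 0.29, 0.40} → pass.
Opt (methods 2·3): 0.61 vs {0.27, 0.25, 0.45, 0.40} → pass.
Com (methods 1·2): 0.43 vs {0.10, 0.30, 0.29, 0.45} → fail.
Com (methods 1·3): 0.49 vs {0.10, 0.18, 0.29, 0.40} → pass.
Com (methods 2·3): 0.71 vs {0.30, 0.18, 0.45, 0.40} → pass.
1 of 9 fail.

1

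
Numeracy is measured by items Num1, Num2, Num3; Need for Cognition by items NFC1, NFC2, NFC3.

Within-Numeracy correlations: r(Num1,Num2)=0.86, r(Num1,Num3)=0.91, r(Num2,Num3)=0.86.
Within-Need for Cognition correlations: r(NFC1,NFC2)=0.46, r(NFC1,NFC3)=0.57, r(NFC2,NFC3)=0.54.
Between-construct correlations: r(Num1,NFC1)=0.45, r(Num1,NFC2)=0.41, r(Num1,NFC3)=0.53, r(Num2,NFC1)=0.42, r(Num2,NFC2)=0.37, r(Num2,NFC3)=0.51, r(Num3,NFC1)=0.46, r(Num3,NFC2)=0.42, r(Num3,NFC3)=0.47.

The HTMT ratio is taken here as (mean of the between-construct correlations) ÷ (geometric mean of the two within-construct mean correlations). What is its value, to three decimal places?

0.663

Mean between = 4.04/9 = 0.4489.
Mean within-Num = 2.63/3 = 0.8767; mean within-NFC = 1.57/3 = 0.5233.
Geometric mean = √(0.8767 × 0.5233) = 0.6773.
HTMT = 0.4489 / 0.6773 = 0.663.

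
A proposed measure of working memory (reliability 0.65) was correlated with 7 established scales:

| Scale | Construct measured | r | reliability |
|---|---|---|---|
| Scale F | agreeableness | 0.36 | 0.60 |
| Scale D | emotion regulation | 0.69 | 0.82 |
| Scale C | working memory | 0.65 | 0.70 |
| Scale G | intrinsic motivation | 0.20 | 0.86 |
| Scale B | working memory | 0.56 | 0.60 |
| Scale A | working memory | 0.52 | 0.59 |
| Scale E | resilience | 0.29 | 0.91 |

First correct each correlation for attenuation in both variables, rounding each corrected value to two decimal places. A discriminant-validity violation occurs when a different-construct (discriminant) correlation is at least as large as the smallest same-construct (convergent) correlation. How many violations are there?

Disattenuated r (r / √(r_scale · r_new)):
  Scale F (disc): 0.36 / √(0.60·0.65) = 0.58
  Scale D (disc): 0.69 / √(0.82·0.65) = 0.95
  Scale C (conv): 0.65 / √(0.70·0.65) = 0.96
  Scale G (disc): 0.20 / √(0.86·0.65) = 0.27
  Scale B (conv): 0.56 / √(0.60·0.65) = 0.90
  Scale A (conv): 0.52 / √(0.59·0.65) = 0.84
  Scale E (disc): 0.29 / √(0.91·0.65) = 0.38
Smallest convergent = 0.84. Discriminant values: 0.58, 0.95, 0.27, 0.38; count ≥ 0.84 → 1.

1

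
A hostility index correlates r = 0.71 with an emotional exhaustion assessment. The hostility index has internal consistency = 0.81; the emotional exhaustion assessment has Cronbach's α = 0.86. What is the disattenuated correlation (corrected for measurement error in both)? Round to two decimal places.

0.85

r_true = r_obs / √(r_xx · r_yy) = 0.71 / √(0.81 × 0.86) = 0.71 / √0.6966 = 0.71 / 0.8346 ≈ 0.85.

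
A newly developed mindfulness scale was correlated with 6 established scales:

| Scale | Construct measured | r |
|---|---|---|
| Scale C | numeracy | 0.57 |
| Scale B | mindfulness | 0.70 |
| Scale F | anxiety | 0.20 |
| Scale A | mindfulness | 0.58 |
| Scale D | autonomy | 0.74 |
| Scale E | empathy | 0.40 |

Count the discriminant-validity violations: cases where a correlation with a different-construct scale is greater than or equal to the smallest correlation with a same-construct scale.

1

Convergent (same construct = mindfulness): Scale B, Scale A.
Smallest convergent = 0.58. Discriminant values: 0.57, 0.20, 0.74, 0.40; count ≥ 0.58 → 1.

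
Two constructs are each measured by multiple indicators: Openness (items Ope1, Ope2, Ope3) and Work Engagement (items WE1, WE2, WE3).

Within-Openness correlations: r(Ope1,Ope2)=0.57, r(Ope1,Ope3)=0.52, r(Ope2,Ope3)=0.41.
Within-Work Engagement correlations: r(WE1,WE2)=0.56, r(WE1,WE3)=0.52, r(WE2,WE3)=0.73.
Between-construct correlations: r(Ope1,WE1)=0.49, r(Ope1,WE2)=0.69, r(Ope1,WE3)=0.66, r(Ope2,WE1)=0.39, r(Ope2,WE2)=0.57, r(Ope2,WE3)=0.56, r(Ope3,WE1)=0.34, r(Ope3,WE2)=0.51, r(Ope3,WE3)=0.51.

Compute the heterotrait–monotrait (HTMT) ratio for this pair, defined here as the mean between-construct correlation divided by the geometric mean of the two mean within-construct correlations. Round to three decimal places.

Between-construct mean = 4.72/9 = 0.5244.
Mean within-Ope = 1.50/3 = 0.5000; mean within-WE = 1.81/3 = 0.6033.
Geometric mean = √(0.5000 × 0.6033) = 0.5492.
HTMT = 0.5244 / 0.5492 = 0.955.

0.955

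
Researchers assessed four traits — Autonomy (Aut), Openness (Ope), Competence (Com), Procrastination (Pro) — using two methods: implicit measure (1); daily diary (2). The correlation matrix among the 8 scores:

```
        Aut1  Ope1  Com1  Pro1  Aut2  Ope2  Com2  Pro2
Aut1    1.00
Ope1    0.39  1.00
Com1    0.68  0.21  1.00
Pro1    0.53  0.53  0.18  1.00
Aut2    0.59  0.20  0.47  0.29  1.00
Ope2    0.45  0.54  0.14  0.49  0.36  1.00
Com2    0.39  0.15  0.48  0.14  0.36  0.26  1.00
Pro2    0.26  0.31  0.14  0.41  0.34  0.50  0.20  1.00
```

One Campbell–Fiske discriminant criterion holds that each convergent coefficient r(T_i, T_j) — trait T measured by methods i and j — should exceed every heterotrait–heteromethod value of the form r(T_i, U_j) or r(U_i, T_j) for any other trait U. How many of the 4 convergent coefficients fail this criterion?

1

Each convergent coefficient versus the relevant comparison correlations:
Aut (methods 1·2): 0.59 vs {0.45, 0.20, 0.39, 0.47, 0.26, 0.29} → pass.
Ope (methods 1·2): 0.54 vs {0.20, 0.45, 0.15, 0.14, 0.31, 0.49} → pass.
Com (methods 1·2): 0.48 vs {0.47, 0.39, 0.14, 0.15, 0.14, 0.14} → pass.
Pro (methods 1·2): 0.41 vs {0.29, 0.26, 0.49, 0.31, 0.14, 0.14} → fail.
1 of 4 fail.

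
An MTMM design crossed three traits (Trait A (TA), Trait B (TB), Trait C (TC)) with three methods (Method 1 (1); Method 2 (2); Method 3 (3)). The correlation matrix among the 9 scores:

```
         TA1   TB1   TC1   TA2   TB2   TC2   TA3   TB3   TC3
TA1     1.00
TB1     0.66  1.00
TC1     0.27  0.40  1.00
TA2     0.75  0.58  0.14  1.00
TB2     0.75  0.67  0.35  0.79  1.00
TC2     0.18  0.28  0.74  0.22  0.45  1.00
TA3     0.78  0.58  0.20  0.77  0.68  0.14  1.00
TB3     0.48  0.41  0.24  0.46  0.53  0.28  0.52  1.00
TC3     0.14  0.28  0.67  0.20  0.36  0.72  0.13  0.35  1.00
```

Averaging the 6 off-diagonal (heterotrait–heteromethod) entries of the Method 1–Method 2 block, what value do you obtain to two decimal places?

0.38

HTHM values (method 1 × method 2): 0.75, 0.18, 0.58, 0.28, 0.14, 0.35; mean = 2.28/6 = 0.38.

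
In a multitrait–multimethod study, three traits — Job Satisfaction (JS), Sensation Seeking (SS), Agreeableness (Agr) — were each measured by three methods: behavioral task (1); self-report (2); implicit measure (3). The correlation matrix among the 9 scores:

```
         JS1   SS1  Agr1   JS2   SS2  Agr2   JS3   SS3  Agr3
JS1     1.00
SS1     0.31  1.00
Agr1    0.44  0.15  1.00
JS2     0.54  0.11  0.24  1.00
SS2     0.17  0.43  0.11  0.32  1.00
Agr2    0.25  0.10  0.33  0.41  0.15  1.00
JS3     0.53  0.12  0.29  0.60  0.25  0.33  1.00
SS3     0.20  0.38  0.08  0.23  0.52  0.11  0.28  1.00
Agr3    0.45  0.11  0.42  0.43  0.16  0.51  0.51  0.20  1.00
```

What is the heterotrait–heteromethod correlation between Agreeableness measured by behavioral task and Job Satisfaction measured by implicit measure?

Different traits and methods: r(Agr1, JS3) = 0.29.

0.29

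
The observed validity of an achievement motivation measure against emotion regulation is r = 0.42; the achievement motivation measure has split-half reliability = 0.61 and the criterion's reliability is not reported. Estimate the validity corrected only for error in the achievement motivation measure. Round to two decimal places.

0.54

Single correction: r_c = r_obs / √r_xx = 0.42 / √0.61 = 0.42 / 0.7810 ≈ 0.54.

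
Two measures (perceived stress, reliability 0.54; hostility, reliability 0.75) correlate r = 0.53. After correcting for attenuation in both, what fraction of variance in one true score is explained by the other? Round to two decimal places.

0.69

Disattenuated r = 0.53 / √(0.54 × 0.75) = 0.53 / 0.6364 = 0.8328.
Shared true-score variance = 0.8328² = 0.6936 ≈ 0.69.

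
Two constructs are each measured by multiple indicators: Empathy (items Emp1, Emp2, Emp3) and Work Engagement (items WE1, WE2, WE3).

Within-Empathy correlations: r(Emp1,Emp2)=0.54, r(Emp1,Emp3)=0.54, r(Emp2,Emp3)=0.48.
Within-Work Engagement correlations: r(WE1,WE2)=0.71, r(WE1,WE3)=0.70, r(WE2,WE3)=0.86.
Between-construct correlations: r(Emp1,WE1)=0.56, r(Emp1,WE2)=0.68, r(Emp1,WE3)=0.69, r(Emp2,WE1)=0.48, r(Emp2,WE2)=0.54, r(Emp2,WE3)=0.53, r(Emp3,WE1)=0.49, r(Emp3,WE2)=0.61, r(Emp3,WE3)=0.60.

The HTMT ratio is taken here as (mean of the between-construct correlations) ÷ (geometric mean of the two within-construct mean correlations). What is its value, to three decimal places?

Mean between = 5.18/9 = 0.5756.
Mean within-Emp = 1.56/3 = 0.5200; mean within-WE = 2.27/3 = 0.7567.
Geometric mean = √(0.5200 × 0.7567) = 0.6273.
HTMT = 0.5756 / 0.6273 = 0.918.

0.918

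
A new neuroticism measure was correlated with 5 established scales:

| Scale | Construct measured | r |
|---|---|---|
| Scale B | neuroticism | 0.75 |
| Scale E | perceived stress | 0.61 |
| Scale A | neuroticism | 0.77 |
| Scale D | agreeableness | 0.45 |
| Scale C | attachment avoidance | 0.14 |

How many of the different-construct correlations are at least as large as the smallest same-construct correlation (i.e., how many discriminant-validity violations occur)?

Convergent (same construct = neuroticism): Scale B, Scale A.
Smallest convergent = 0.75. Discriminant values: 0.61, 0.45, 0.14; count ≥ 0.75 → 0.

0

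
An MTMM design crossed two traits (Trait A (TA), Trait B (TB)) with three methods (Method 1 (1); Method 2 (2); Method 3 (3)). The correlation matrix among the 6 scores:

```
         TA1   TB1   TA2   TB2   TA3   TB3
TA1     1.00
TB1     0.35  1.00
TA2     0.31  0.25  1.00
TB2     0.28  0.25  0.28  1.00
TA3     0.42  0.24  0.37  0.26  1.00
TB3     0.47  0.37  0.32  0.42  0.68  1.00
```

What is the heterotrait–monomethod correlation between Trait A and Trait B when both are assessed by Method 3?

Different traits, same method: r(TA3, TB3) = 0.68.

0.68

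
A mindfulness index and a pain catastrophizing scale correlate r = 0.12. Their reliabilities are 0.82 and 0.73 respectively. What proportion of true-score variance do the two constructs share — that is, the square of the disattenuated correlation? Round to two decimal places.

0.02

Disattenuated r = 0.12 / √(0.82 × 0.73) = 0.12 / 0.7737 = 0.1551.
Shared true-score variance = 0.1551² = 0.0241 ≈ 0.02.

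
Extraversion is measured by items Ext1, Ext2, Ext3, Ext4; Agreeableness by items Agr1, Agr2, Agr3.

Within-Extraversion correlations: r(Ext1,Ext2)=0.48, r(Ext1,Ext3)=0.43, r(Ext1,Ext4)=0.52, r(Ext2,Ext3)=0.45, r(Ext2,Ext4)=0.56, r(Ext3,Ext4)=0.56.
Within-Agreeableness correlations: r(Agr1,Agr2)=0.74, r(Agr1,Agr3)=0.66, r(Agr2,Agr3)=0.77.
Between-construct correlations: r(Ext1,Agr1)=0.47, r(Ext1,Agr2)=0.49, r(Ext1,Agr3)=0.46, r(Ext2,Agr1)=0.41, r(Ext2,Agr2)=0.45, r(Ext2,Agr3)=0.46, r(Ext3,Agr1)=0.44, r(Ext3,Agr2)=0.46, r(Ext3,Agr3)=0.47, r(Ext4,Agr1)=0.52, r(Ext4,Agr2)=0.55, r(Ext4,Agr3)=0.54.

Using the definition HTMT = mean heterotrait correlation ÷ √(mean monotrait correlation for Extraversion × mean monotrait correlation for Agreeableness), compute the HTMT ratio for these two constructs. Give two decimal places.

0.79

Mean between = 5.72/12 = 0.4767.
Mean within-Ext = 3.00/6 = 0.5000; mean within-Agr = 2.17/3 = 0.7233.
Geometric mean = √(0.5000 × 0.7233) = 0.6014.
HTMT = 0.4767 / 0.6014 = 0.79.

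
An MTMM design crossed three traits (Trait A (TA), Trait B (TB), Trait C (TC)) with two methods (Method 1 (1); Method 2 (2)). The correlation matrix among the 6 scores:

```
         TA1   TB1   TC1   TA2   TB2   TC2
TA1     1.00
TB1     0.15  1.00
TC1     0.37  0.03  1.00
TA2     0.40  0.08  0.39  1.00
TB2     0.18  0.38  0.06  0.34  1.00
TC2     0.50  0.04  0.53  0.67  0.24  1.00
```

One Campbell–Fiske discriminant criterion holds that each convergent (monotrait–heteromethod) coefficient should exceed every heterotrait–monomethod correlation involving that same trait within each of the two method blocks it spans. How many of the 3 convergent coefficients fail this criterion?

2

Checking each validity diagonal entry against its comparison values:
TA (methods 1·2): 0.40 vs {0.15, 0.34, 0.37, 0.67} → fail.
TB (methods 1·2): 0.38 vs {0.15, 0.34, 0.03, 0.24} → pass.
TC (methods 1·2): 0.53 vs {0.37, 0.67, 0.03, 0.24} → fail.
2 of 3 fail.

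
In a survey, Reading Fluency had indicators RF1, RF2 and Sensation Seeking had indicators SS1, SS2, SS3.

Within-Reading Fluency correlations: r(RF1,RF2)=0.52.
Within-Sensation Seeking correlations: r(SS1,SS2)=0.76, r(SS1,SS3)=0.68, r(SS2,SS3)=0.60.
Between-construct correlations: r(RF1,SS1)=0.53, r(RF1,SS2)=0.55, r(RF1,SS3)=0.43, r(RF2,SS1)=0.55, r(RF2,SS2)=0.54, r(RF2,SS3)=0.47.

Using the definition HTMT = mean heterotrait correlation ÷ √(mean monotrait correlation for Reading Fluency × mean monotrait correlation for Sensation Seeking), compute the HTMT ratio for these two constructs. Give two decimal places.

Mean heterotrait r = 3.07/6 = 0.5117.
Mean within-RF = 0.52/1 = 0.5200; mean within-SS = 2.04/3 = 0.6800.
Geometric mean = √(0.5200 × 0.6800) = 0.5946.
HTMT = 0.5117 / 0.5946 = 0.86.

0.86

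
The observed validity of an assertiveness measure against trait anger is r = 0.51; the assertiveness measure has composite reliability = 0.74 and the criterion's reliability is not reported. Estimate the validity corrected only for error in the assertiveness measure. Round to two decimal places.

0.59

Single correction: r_c = r_obs / √r_xx = 0.51 / √0.74 = 0.51 / 0.8602 ≈ 0.59.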